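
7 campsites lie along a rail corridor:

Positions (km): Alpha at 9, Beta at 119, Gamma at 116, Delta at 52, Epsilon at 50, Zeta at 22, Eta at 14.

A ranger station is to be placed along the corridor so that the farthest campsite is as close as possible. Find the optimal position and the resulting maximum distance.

location 64, max distance 55

The 1-center on a line is the midpoint of the two extreme points: leftmost at 9, rightmost at 119.
Optimal location = (9 + 119)/2 = 64; maximum distance = (119 − 9)/2 = 55.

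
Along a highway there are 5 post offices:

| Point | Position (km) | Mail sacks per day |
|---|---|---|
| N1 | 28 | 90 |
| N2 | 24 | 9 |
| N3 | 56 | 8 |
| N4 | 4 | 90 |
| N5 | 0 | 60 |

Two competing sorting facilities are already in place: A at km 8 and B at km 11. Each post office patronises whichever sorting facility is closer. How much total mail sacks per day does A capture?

150

The indifferent point is the midpoint (8+11)/2 = 9.5; post offices left of it (closer to A at 8) go to A, those right go to B.
  N5 at 0 (w=60) → A
  N4 at 4 (w=90) → A
  N2 at 24 (w=9) → B
  N1 at 28 (w=90) → B
  N3 at 56 (w=8) → B
A captures 150; B captures 107.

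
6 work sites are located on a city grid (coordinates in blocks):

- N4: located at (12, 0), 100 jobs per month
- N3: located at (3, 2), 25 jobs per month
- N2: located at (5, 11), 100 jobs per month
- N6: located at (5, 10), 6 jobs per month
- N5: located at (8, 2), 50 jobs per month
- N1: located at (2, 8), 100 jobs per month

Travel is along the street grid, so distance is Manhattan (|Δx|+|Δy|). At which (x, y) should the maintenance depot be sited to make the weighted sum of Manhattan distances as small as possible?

Manhattan distance separates: Σwᵢ(|x−xᵢ|+|y−yᵢ|) = Σwᵢ|x−xᵢ| + Σwᵢ|y−yᵢ|, so x and y are optimised independently as 1-D weighted medians.
Total weight W = 381; half = 190.5.
x-coordinate, sorted with cumulative weight:
  x=2 (N1, w=100) cum 100
  x=3 (N3, w=25) cum 125
  x=5 (N2, w=100) cum 225  ← median
  x=5 (N6, w=6) cum 231
  x=8 (N5, w=50) cum 281
  x=12 (N4, w=100) cum 381
⇒ x* = 5
y-coordinate, sorted with cumulative weight:
  y=0 (N4, w=100) cum 100
  y=2 (N3, w=25) cum 125
  y=2 (N5, w=50) cum 175
  y=8 (N1, w=100) cum 275  ← median
  y=10 (N6, w=6) cum 281
  y=11 (N2, w=100) cum 381
⇒ y* = 8

(5, 8)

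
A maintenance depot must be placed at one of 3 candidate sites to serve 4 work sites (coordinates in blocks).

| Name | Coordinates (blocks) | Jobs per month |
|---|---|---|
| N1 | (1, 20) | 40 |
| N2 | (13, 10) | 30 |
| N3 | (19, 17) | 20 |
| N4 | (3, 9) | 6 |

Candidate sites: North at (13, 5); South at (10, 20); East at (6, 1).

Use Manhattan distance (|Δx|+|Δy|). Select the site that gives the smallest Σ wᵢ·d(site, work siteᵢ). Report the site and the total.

South, total 1098 blocks

Total weighted distance at each candidate:
  North (13, 5): total = 1674
  South (10, 20): total = 1098
  East (6, 1): total = 2086
Minimum is at South with total 1098 blocks.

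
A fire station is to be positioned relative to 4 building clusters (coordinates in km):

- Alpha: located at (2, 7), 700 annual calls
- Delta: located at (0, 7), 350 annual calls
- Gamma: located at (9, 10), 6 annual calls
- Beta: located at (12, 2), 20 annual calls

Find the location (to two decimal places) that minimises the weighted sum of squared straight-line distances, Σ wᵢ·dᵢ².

The minimiser of Σwᵢ‖p−pᵢ‖² is the weighted centroid p* = (Σwᵢpᵢ)/(Σwᵢ).
Σwᵢ = 1076.
Σwᵢxᵢ = 700·2 + 350·0 + 6·9 + 20·12 = 1694.
Σwᵢyᵢ = 700·7 + 350·7 + 6·10 + 20·2 = 7450.
x* = 1694/1076 = 1.57, y* = 7450/1076 = 6.92.

(1.57, 6.92)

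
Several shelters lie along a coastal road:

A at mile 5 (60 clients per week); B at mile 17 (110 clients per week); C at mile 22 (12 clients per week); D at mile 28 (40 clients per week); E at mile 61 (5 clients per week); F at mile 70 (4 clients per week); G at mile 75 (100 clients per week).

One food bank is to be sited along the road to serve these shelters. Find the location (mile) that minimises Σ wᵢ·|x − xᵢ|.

For a sum of weighted absolute distances on a line, the optimum is the weighted median (not the mean). Total weight W = 331; half-weight = 165.5.
Sort by position and accumulate weight:
  mile 5 (A, w=60) → cum 60
  mile 17 (B, w=110) → cum 170  ≥ 165.5 → median here
  mile 22 (C, w=12) → cum 182
  mile 28 (D, w=40) → cum 222
  mile 61 (E, w=5) → cum 227
  mile 70 (F, w=4) → cum 231
  mile 75 (G, w=100) → cum 331
Optimal location: mile 17.

x = 17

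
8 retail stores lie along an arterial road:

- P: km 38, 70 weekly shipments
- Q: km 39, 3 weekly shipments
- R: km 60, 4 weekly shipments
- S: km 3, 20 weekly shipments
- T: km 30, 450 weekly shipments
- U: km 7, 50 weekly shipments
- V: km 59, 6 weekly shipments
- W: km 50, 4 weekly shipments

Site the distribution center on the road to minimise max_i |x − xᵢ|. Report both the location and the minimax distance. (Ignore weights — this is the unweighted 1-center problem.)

location 31.5, max distance 28.5

The 1-center on a line is the midpoint of the two extreme points: leftmost at 3, rightmost at 60.
Optimal location = (3 + 60)/2 = 31.5; maximum distance = (60 − 3)/2 = 28.5.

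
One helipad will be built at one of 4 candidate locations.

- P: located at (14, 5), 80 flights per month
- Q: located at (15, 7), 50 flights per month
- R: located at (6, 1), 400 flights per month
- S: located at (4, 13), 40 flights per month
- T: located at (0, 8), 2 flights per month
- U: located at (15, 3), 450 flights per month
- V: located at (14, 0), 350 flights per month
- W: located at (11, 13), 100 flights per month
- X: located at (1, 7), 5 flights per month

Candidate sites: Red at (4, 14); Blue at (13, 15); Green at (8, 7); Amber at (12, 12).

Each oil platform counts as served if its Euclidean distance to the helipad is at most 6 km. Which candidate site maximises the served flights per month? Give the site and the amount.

Coverage radius r = 6 km; a point is covered iff (Δx)²+(Δy)² ≤ 6² = 36.
  Red (4, 14): covers {S} → 40
  Blue (13, 15): covers {W} → 100
  Green (8, 7): covers {none} → 0
  Amber (12, 12): covers {Q, W} → 150
Maximum coverage at Amber: 150 flights per month.

Amber, covering 150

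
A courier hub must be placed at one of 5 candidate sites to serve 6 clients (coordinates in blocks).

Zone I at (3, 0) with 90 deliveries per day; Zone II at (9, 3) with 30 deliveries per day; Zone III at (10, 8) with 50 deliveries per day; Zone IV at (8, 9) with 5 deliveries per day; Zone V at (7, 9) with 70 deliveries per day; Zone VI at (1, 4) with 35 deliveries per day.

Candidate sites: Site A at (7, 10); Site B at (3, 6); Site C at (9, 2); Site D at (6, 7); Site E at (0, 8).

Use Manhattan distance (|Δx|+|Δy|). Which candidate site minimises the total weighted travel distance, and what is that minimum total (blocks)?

Site D, total 1870 blocks

Total weighted distance at each candidate:
  Site A (7, 10): total = 2280
  Site B (3, 6): total = 1930
  Site C (9, 2): total = 2120
  Site D (6, 7): total = 1870
  Site E (0, 8): total = 2690
Minimum is at Site D with total 1870 blocks.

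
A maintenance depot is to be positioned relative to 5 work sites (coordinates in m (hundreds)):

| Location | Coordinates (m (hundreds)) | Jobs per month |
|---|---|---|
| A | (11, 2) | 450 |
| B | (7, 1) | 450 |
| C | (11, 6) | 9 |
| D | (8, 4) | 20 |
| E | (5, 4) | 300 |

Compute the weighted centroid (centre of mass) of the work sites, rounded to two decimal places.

The minimiser of Σwᵢ‖p−pᵢ‖² is the weighted centroid p* = (Σwᵢpᵢ)/(Σwᵢ).
Σwᵢ = 1229.
Σwᵢxᵢ = 450·11 + 450·7 + 9·11 + 20·8 + 300·5 = 9859.
Σwᵢyᵢ = 450·2 + 450·1 + 9·6 + 20·4 + 300·4 = 2684.
x* = 9859/1229 = 8.02, y* = 2684/1229 = 2.18.

(8.02, 2.18)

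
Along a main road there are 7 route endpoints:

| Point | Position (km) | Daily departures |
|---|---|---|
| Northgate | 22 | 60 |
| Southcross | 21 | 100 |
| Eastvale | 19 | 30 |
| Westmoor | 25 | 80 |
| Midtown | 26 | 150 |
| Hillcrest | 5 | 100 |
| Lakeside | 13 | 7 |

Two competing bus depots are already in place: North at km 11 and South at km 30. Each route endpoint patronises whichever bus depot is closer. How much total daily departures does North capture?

The indifferent point is the midpoint (11+30)/2 = 20.5; route endpoints left of it (closer to North at 11) go to North, those right go to South.
  Hillcrest at 5 (w=100) → North
  Lakeside at 13 (w=7) → North
  Eastvale at 19 (w=30) → North
  Southcross at 21 (w=100) → South
  Northgate at 22 (w=60) → South
  Westmoor at 25 (w=80) → South
  Midtown at 26 (w=150) → South
North captures 137; South captures 390.

137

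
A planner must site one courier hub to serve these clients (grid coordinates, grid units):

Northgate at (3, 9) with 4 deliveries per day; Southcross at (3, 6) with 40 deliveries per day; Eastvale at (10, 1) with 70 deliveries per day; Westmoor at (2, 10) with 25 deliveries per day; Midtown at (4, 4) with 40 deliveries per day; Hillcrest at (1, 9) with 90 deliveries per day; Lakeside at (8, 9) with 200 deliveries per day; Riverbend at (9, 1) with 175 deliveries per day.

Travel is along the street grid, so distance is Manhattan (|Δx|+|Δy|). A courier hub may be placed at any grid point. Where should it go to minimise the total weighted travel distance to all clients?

Manhattan distance separates: Σwᵢ(|x−xᵢ|+|y−yᵢ|) = Σwᵢ|x−xᵢ| + Σwᵢ|y−yᵢ|, so x and y are optimised independently as 1-D weighted medians.
Total weight W = 644; half = 322.
x-coordinate, sorted with cumulative weight:
  x=1 (Hillcrest, w=90) cum 90
  x=2 (Westmoor, w=25) cum 115
  x=3 (Northgate, w=4) cum 119
  x=3 (Southcross, w=40) cum 159
  x=4 (Midtown, w=40) cum 199
  x=8 (Lakeside, w=200) cum 399  ← median
  x=9 (Riverbend, w=175) cum 574
  x=10 (Eastvale, w=70) cum 644
⇒ x* = 8
y-coordinate, sorted with cumulative weight:
  y=1 (Eastvale, w=70) cum 70
  y=1 (Riverbend, w=175) cum 245
  y=4 (Midtown, w=40) cum 285
  y=6 (Southcross, w=40) cum 325  ← median
  y=9 (Northgate, w=4) cum 329
  y=9 (Hillcrest, w=90) cum 419
  y=9 (Lakeside, w=200) cum 619
  y=10 (Westmoor, w=25) cum 644
⇒ y* = 6

(8, 6)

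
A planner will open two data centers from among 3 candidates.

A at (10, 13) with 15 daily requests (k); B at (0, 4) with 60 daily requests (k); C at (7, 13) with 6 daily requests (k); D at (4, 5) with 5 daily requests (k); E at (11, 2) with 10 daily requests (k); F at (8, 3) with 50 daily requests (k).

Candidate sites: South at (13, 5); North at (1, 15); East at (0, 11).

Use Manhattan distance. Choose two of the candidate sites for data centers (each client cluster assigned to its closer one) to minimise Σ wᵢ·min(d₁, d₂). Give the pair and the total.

{South, East}, total 1084

Evaluate every pair (each demand assigned to the nearer of the two):
  {South, East}: total = 1084
  {South, North}: total = 1378
  {North, East}: total = 1683
Best pair: {South, East} with total 1084.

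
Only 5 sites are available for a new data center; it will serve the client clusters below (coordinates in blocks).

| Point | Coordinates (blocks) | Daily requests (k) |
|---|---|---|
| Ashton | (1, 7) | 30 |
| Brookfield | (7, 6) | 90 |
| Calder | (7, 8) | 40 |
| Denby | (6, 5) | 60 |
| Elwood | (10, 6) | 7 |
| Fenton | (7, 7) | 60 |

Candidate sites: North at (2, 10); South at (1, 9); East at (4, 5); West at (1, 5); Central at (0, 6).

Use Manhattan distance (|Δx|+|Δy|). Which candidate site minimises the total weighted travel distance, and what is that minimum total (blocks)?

East, total 1219 blocks

Total weighted distance at each candidate:
  North (2, 10): total = 2314
  South (1, 9): total = 2254
  East (4, 5): total = 1219
  West (1, 5): total = 1900
  Central (0, 6): total = 2020
Minimum is at East with total 1219 blocks.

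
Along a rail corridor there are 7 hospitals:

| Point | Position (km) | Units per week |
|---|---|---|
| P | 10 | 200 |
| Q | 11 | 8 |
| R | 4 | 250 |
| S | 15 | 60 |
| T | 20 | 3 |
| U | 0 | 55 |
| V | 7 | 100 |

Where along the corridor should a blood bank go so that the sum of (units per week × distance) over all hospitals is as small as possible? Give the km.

x = 7

For a sum of weighted absolute distances on a line, the optimum is the weighted median (not the mean). Total weight W = 676; half-weight = 338.
Sort by position and accumulate weight:
  km 0 (U, w=55) → cum 55
  km 4 (R, w=250) → cum 305
  km 7 (V, w=100) → cum 405  ≥ 338 → median here
  km 10 (P, w=200) → cum 605
  km 11 (Q, w=8) → cum 613
  km 15 (S, w=60) → cum 673
  km 20 (T, w=3) → cum 676
Optimal location: km 7.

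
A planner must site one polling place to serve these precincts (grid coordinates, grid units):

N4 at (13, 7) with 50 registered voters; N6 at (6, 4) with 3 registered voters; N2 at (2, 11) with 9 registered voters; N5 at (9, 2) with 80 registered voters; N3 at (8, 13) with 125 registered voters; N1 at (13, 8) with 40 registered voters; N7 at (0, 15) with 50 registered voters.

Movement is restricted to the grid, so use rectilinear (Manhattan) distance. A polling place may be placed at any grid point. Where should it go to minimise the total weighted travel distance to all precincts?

(8, 11)

Manhattan distance separates: Σwᵢ(|x−xᵢ|+|y−yᵢ|) = Σwᵢ|x−xᵢ| + Σwᵢ|y−yᵢ|, so x and y are optimised independently as 1-D weighted medians.
Total weight W = 357; half = 178.5.
x-coordinate, sorted with cumulative weight:
  x=0 (N7, w=50) cum 50
  x=2 (N2, w=9) cum 59
  x=6 (N6, w=3) cum 62
  x=8 (N3, w=125) cum 187  ← median
  x=9 (N5, w=80) cum 267
  x=13 (N4, w=50) cum 317
  x=13 (N1, w=40) cum 357
⇒ x* = 8
y-coordinate, sorted with cumulative weight:
  y=2 (N5, w=80) cum 80
  y=4 (N6, w=3) cum 83
  y=7 (N4, w=50) cum 133
  y=8 (N1, w=40) cum 173
  y=11 (N2, w=9) cum 182  ← median
  y=13 (N3, w=125) cum 307
  y=15 (N7, w=50) cum 357
⇒ y* = 11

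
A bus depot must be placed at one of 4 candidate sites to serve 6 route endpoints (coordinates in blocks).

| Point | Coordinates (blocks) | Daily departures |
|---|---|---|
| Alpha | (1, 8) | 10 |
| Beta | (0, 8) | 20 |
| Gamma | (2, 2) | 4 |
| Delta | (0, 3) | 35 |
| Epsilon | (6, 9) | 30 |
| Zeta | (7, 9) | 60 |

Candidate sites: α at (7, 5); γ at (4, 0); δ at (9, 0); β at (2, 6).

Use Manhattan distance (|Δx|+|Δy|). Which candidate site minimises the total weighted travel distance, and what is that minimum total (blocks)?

Total weighted distance at each candidate:
  α (7, 5): total = 1027
  γ (4, 0): total = 1661
  δ (9, 0): total = 1976
  β (2, 6): total = 991
Minimum is at β with total 991 blocks.

β, total 991 blocks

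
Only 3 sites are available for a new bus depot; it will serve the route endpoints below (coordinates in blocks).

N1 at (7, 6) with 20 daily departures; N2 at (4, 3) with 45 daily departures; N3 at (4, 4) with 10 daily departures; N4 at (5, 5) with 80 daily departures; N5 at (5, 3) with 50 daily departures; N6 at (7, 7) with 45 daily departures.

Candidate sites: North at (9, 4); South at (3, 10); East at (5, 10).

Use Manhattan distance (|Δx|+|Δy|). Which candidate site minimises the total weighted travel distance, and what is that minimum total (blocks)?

Total weighted distance at each candidate:
  North (9, 4): total = 1275
  South (3, 10): total = 1915
  East (5, 10): total = 1525
Minimum is at North with total 1275 blocks.

North, total 1275 blocks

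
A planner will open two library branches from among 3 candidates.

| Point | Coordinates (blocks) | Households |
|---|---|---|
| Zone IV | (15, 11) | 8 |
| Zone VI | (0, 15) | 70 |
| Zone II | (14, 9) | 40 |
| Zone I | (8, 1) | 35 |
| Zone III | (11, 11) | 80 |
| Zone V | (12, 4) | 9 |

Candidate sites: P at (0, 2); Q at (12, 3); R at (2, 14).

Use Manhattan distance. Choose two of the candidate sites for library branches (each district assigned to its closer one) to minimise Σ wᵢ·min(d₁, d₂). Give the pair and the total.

Evaluate every pair (each demand assigned to the nearer of the two):
  {Q, R}: total = 1557
  {P, Q}: total = 2257
  {P, R}: total = 2419
Best pair: {Q, R} with total 1557.

{Q, R}, total 1557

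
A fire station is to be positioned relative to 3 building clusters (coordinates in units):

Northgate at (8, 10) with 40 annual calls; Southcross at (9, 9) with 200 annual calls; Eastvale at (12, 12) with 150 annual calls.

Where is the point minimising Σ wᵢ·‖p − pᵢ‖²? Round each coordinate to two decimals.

(10.05, 10.26)

The minimiser of Σwᵢ‖p−pᵢ‖² is the weighted centroid p* = (Σwᵢpᵢ)/(Σwᵢ).
Σwᵢ = 390.
Σwᵢxᵢ = 40·8 + 200·9 + 150·12 = 3920.
Σwᵢyᵢ = 40·10 + 200·9 + 150·12 = 4000.
x* = 3920/390 = 10.05, y* = 4000/390 = 10.26.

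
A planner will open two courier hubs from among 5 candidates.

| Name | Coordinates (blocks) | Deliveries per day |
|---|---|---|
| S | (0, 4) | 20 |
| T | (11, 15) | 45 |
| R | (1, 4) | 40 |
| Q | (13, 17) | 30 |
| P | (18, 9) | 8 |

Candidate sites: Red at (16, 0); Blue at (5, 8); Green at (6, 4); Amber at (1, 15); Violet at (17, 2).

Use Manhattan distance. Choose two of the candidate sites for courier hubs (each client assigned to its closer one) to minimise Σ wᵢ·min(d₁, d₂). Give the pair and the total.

{Green, Amber}, total 1326

Evaluate every pair (each demand assigned to the nearer of the two):
  {Green, Amber}: total = 1326
  {Blue, Amber}: total = 1482
  {Blue, Green}: total = 1527
  {Amber, Violet}: total = 1614
  {Red, Amber}: total = 1638
  {Blue, Violet}: total = 1659
  {Green, Violet}: total = 1674
  {Red, Blue}: total = 1683
  {Red, Green}: total = 1728
  {Red, Violet}: total = 2589
Best pair: {Green, Amber} with total 1326.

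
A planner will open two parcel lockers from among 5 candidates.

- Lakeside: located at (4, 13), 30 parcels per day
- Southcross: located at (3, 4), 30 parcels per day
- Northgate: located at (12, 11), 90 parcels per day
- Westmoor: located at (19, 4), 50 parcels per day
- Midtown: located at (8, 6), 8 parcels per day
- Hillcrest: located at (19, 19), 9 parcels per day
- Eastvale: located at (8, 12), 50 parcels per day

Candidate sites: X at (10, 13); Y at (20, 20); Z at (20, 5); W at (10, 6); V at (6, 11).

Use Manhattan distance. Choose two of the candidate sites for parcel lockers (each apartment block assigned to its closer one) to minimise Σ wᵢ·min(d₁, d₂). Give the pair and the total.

{Z, V}, total 1401

Evaluate every pair (each demand assigned to the nearer of the two):
  {Z, V}: total = 1401
  {X, Z}: total = 1477
  {X, W}: total = 1661
  {W, V}: total = 1835
  {Z, W}: total = 1941
  {X, V}: total = 2021
  {Y, V}: total = 2034
  {X, Y}: total = 2110
  {Y, W}: total = 2274
  {Y, Z}: total = 3662
Best pair: {Z, V} with total 1401.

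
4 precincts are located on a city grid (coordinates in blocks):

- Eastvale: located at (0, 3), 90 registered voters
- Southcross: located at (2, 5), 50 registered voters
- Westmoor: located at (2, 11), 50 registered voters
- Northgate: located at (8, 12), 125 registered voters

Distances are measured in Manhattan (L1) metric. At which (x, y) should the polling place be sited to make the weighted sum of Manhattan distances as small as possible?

(2, 11)

Manhattan distance separates: Σwᵢ(|x−xᵢ|+|y−yᵢ|) = Σwᵢ|x−xᵢ| + Σwᵢ|y−yᵢ|, so x and y are optimised independently as 1-D weighted medians.
Total weight W = 315; half = 157.5.
x-coordinate, sorted with cumulative weight:
  x=0 (Eastvale, w=90) cum 90
  x=2 (Southcross, w=50) cum 140
  x=2 (Westmoor, w=50) cum 190  ← median
  x=8 (Northgate, w=125) cum 315
⇒ x* = 2
y-coordinate, sorted with cumulative weight:
  y=3 (Eastvale, w=90) cum 90
  y=5 (Southcross, w=50) cum 140
  y=11 (Westmoor, w=50) cum 190  ← median
  y=12 (Northgate, w=125) cum 315
⇒ y* = 11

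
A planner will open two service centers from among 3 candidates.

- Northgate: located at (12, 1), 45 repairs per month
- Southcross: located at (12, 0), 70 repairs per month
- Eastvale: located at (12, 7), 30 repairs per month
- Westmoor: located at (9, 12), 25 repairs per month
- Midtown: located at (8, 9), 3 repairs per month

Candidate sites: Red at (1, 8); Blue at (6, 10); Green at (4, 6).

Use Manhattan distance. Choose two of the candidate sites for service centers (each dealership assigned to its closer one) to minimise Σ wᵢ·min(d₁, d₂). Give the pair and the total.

{Blue, Green}, total 1969

Evaluate every pair (each demand assigned to the nearer of the two):
  {Blue, Green}: total = 1969
  {Red, Green}: total = 2131
  {Red, Blue}: total = 2199
Best pair: {Blue, Green} with total 1969.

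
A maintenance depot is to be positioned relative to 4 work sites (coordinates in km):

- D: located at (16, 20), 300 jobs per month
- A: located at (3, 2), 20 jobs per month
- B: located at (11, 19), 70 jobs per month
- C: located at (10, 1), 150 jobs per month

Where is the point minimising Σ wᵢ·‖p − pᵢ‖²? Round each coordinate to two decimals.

The minimiser of Σwᵢ‖p−pᵢ‖² is the weighted centroid p* = (Σwᵢpᵢ)/(Σwᵢ).
Σwᵢ = 540.
Σwᵢxᵢ = 300·16 + 20·3 + 70·11 + 150·10 = 7130.
Σwᵢyᵢ = 300·20 + 20·2 + 70·19 + 150·1 = 7520.
x* = 7130/540 = 13.20, y* = 7520/540 = 13.93.

(13.20, 13.93)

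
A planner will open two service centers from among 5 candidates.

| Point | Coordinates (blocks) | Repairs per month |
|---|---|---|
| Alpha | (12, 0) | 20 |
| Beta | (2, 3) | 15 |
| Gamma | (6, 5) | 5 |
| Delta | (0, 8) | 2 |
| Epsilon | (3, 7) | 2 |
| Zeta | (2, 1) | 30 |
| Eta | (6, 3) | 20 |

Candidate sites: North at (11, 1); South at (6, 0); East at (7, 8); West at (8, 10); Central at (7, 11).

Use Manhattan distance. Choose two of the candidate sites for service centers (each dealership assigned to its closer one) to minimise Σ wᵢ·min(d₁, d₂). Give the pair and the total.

Evaluate every pair (each demand assigned to the nearer of the two):
  {North, South}: total = 428
  {South, East}: total = 479
  {South, West}: total = 496
  {South, Central}: total = 496
  {North, East}: total = 624
  {North, West}: total = 686
  {North, Central}: total = 686
  {East, West}: total = 934
  {East, Central}: total = 934
  {West, Central}: total = 1176
Best pair: {North, South} with total 428.

{North, South}, total 428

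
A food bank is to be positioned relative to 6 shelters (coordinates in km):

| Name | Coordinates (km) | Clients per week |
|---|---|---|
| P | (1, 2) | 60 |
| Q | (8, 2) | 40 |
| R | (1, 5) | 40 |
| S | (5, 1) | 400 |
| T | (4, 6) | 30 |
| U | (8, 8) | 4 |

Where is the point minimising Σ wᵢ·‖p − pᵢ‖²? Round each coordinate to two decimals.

(4.48, 1.76)

The minimiser of Σwᵢ‖p−pᵢ‖² is the weighted centroid p* = (Σwᵢpᵢ)/(Σwᵢ).
Σwᵢ = 574.
Σwᵢxᵢ = 60·1 + 40·8 + 40·1 + 400·5 + 30·4 + 4·8 = 2572.
Σwᵢyᵢ = 60·2 + 40·2 + 40·5 + 400·1 + 30·6 + 4·8 = 1012.
x* = 2572/574 = 4.48, y* = 1012/574 = 1.76.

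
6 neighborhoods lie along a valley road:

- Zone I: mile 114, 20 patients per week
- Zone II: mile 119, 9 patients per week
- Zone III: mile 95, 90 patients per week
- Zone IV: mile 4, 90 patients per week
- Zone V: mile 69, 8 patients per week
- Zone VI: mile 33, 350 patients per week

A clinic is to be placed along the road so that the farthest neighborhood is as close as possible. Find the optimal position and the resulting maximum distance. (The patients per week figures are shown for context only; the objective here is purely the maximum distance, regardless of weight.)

location 61.5, max distance 57.5

The 1-center on a line is the midpoint of the two extreme points: leftmost at 4, rightmost at 119.
Optimal location = (4 + 119)/2 = 61.5; maximum distance = (119 − 4)/2 = 57.5.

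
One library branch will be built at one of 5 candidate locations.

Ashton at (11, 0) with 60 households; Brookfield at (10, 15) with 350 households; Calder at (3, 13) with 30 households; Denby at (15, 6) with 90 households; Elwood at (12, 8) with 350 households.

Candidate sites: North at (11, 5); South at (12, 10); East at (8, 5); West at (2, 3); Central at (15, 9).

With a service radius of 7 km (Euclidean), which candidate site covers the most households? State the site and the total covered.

South, covering 790

Coverage radius r = 7 km; a point is covered iff (Δx)²+(Δy)² ≤ 7² = 49.
  North (11, 5): covers {Ashton, Denby, Elwood} → 500
  South (12, 10): covers {Brookfield, Denby, Elwood} → 790
  East (8, 5): covers {Ashton, Elwood} → 410
  West (2, 3): covers {none} → 0
  Central (15, 9): covers {Denby, Elwood} → 440
Maximum coverage at South: 790 households.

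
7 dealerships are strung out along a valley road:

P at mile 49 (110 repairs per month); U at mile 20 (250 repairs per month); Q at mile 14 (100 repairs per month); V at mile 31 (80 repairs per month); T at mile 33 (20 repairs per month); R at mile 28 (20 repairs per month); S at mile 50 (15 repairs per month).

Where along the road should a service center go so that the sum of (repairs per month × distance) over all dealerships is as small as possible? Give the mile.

x = 20

For a sum of weighted absolute distances on a line, the optimum is the weighted median (not the mean). Total weight W = 595; half-weight = 297.5.
Sort by position and accumulate weight:
  mile 14 (Q, w=100) → cum 100
  mile 20 (U, w=250) → cum 350  ≥ 297.5 → median here
  mile 28 (R, w=20) → cum 370
  mile 31 (V, w=80) → cum 450
  mile 33 (T, w=20) → cum 470
  mile 49 (P, w=110) → cum 580
  mile 50 (S, w=15) → cum 595
Optimal location: mile 20.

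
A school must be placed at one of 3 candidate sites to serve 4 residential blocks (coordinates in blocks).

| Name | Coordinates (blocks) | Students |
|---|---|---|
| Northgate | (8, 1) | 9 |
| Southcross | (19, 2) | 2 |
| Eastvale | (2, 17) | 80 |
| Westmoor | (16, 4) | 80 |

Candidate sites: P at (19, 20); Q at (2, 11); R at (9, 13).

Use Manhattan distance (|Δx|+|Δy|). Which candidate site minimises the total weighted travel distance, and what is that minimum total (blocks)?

Total weighted distance at each candidate:
  P (19, 20): total = 3426
  Q (2, 11): total = 2356
  R (9, 13): total = 2319
Minimum is at R with total 2319 blocks.

R, total 2319 blocks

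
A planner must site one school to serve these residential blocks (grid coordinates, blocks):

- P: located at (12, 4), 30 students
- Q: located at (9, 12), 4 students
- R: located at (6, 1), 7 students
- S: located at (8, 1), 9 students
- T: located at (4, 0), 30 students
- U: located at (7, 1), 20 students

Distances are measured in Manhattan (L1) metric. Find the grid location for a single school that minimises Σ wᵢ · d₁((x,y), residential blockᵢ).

Manhattan distance separates: Σwᵢ(|x−xᵢ|+|y−yᵢ|) = Σwᵢ|x−xᵢ| + Σwᵢ|y−yᵢ|, so x and y are optimised independently as 1-D weighted medians.
Total weight W = 100; half = 50.
x-coordinate, sorted with cumulative weight:
  x=4 (T, w=30) cum 30
  x=6 (R, w=7) cum 37
  x=7 (U, w=20) cum 57  ← median
  x=8 (S, w=9) cum 66
  x=9 (Q, w=4) cum 70
  x=12 (P, w=30) cum 100
⇒ x* = 7
y-coordinate, sorted with cumulative weight:
  y=0 (T, w=30) cum 30
  y=1 (R, w=7) cum 37
  y=1 (S, w=9) cum 46
  y=1 (U, w=20) cum 66  ← median
  y=4 (P, w=30) cum 96
  y=12 (Q, w=4) cum 100
⇒ y* = 1

(7, 1)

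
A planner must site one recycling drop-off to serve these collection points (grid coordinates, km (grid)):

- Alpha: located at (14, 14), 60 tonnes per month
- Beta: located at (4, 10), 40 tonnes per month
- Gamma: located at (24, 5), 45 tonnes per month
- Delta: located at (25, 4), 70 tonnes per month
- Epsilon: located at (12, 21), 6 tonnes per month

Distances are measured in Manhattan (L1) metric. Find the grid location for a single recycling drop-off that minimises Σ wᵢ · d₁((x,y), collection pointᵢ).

(24, 5)

Manhattan distance separates: Σwᵢ(|x−xᵢ|+|y−yᵢ|) = Σwᵢ|x−xᵢ| + Σwᵢ|y−yᵢ|, so x and y are optimised independently as 1-D weighted medians.
Total weight W = 221; half = 110.5.
x-coordinate, sorted with cumulative weight:
  x=4 (Beta, w=40) cum 40
  x=12 (Epsilon, w=6) cum 46
  x=14 (Alpha, w=60) cum 106
  x=24 (Gamma, w=45) cum 151  ← median
  x=25 (Delta, w=70) cum 221
⇒ x* = 24
y-coordinate, sorted with cumulative weight:
  y=4 (Delta, w=70) cum 70
  y=5 (Gamma, w=45) cum 115  ← median
  y=10 (Beta, w=40) cum 155
  y=14 (Alpha, w=60) cum 215
  y=21 (Epsilon, w=6) cum 221
⇒ y* = 5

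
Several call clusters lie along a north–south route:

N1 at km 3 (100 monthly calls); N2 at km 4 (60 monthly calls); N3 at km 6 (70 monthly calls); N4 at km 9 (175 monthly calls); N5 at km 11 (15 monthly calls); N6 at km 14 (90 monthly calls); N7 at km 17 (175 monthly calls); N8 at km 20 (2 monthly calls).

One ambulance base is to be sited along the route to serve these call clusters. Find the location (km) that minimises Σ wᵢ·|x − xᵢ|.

x = 9

For a sum of weighted absolute distances on a line, the optimum is the weighted median (not the mean). Total weight W = 687; half-weight = 343.5.
Sort by position and accumulate weight:
  km 3 (N1, w=100) → cum 100
  km 4 (N2, w=60) → cum 160
  km 6 (N3, w=70) → cum 230
  km 9 (N4, w=175) → cum 405  ≥ 343.5 → median here
  km 11 (N5, w=15) → cum 420
  km 14 (N6, w=90) → cum 510
  km 17 (N7, w=175) → cum 685
  km 20 (N8, w=2) → cum 687
Optimal location: km 9.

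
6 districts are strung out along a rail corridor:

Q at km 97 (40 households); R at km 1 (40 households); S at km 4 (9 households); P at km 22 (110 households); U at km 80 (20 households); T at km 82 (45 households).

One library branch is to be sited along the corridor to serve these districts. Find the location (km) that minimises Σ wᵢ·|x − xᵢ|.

x = 22

For a sum of weighted absolute distances on a line, the optimum is the weighted median (not the mean). Total weight W = 264; half-weight = 132.
Sort by position and accumulate weight:
  km 1 (R, w=40) → cum 40
  km 4 (S, w=9) → cum 49
  km 22 (P, w=110) → cum 159  ≥ 132 → median here
  km 80 (U, w=20) → cum 179
  km 82 (T, w=45) → cum 224
  km 97 (Q, w=40) → cum 264
Optimal location: km 22.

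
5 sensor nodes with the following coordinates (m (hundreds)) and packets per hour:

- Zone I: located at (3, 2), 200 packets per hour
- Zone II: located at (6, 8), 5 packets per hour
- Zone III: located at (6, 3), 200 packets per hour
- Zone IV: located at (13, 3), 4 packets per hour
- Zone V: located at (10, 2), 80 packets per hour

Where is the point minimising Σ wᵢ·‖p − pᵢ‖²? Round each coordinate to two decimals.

The minimiser of Σwᵢ‖p−pᵢ‖² is the weighted centroid p* = (Σwᵢpᵢ)/(Σwᵢ).
Σwᵢ = 489.
Σwᵢxᵢ = 200·3 + 5·6 + 200·6 + 4·13 + 80·10 = 2682.
Σwᵢyᵢ = 200·2 + 5·8 + 200·3 + 4·3 + 80·2 = 1212.
x* = 2682/489 = 5.48, y* = 1212/489 = 2.48.

(5.48, 2.48)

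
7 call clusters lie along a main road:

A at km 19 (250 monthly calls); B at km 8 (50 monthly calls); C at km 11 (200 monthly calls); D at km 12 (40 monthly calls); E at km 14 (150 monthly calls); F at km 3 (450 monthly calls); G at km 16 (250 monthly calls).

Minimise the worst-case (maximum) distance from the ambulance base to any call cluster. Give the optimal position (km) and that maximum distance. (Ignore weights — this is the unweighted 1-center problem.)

The 1-center on a line is the midpoint of the two extreme points: leftmost at 3, rightmost at 19.
Optimal location = (3 + 19)/2 = 11; maximum distance = (19 − 3)/2 = 8.

location 11, max distance 8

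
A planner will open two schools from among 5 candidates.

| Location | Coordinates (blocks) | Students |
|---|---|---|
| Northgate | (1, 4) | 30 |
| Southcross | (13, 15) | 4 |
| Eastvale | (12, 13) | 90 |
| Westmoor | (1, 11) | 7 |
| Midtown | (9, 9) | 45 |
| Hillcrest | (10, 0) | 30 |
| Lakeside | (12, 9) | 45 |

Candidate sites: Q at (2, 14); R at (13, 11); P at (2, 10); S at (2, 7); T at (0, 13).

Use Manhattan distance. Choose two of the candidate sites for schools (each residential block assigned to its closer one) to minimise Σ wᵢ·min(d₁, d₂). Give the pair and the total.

Evaluate every pair (each demand assigned to the nearer of the two):
  {R, S}: total = 1266
  {R, P}: total = 1335
  {R, T}: total = 1432
  {Q, R}: total = 1469
  {Q, S}: total = 2581
  {Q, P}: total = 2657
  {P, S}: total = 2673
  {S, T}: total = 2676
  {P, T}: total = 2759
  {Q, T}: total = 3234
Best pair: {R, S} with total 1266.

{R, S}, total 1266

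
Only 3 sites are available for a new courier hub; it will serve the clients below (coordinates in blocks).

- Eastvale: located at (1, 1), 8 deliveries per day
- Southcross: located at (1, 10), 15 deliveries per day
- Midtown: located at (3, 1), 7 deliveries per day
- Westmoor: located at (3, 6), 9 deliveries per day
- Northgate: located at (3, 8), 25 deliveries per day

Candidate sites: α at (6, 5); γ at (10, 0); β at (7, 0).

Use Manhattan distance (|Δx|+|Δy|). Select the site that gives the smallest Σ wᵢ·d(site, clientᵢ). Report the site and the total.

Total weighted distance at each candidate:
  α (6, 5): total = 457
  γ (10, 0): total = 913
  β (7, 0): total = 721
Minimum is at α with total 457 blocks.

α, total 457 blocks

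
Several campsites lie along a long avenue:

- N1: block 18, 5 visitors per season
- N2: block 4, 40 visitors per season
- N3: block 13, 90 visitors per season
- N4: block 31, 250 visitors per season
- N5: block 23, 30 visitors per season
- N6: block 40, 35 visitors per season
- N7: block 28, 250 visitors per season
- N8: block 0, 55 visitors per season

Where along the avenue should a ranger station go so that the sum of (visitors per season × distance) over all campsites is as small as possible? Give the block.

x = 28

For a sum of weighted absolute distances on a line, the optimum is the weighted median (not the mean). Total weight W = 755; half-weight = 377.5.
Sort by position and accumulate weight:
  block 0 (N8, w=55) → cum 55
  block 4 (N2, w=40) → cum 95
  block 13 (N3, w=90) → cum 185
  block 18 (N1, w=5) → cum 190
  block 23 (N5, w=30) → cum 220
  block 28 (N7, w=250) → cum 470  ≥ 377.5 → median here
  block 31 (N4, w=250) → cum 720
  block 40 (N6, w=35) → cum 755
Optimal location: block 28.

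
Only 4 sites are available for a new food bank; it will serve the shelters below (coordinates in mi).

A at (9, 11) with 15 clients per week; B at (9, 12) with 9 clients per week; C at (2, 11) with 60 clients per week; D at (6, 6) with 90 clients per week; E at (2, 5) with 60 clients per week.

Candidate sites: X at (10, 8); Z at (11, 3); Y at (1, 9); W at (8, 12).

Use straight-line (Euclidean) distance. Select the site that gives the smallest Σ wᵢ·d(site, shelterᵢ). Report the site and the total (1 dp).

Total weighted distance at each candidate:
  X (10, 8): total = 1512.3
  Z (11, 3): total = 2007.1
  Y (1, 9): total = 1106.9
  W (8, 12): total = 1517.6
Minimum is at Y with total 1106.9 mi.

Y, total 1106.9 mi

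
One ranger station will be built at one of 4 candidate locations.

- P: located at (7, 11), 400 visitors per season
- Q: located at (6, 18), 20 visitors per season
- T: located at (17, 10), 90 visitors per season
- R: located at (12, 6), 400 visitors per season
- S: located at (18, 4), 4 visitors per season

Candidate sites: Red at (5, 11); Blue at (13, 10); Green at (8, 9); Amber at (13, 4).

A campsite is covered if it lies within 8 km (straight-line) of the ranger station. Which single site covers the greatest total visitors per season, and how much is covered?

Coverage radius r = 8 km; a point is covered iff (Δx)²+(Δy)² ≤ 8² = 64.
  Red (5, 11): covers {P, Q} → 420
  Blue (13, 10): covers {P, T, R, S} → 894
  Green (8, 9): covers {P, R} → 800
  Amber (13, 4): covers {T, R, S} → 494
Maximum coverage at Blue: 894 visitors per season.

Blue, covering 894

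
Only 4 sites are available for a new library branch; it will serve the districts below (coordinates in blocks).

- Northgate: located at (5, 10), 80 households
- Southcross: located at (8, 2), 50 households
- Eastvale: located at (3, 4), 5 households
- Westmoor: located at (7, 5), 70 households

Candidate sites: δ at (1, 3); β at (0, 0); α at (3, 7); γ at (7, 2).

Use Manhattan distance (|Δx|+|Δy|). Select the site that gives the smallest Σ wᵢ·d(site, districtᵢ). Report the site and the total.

γ, total 1090 blocks

Total weighted distance at each candidate:
  δ (1, 3): total = 1855
  β (0, 0): total = 2575
  α (3, 7): total = 1335
  γ (7, 2): total = 1090
Minimum is at γ with total 1090 blocks.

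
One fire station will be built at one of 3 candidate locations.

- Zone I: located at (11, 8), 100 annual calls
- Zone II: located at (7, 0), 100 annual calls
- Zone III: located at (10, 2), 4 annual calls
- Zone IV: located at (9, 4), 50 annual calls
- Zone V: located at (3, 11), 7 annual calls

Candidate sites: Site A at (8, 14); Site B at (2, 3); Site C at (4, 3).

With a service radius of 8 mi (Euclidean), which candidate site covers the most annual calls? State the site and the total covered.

Site C, covering 154

Coverage radius r = 8 mi; a point is covered iff (Δx)²+(Δy)² ≤ 8² = 64.
  Site A (8, 14): covers {Zone I, Zone V} → 107
  Site B (2, 3): covers {Zone II, Zone IV} → 150
  Site C (4, 3): covers {Zone II, Zone III, Zone IV} → 154
Maximum coverage at Site C: 154 annual calls.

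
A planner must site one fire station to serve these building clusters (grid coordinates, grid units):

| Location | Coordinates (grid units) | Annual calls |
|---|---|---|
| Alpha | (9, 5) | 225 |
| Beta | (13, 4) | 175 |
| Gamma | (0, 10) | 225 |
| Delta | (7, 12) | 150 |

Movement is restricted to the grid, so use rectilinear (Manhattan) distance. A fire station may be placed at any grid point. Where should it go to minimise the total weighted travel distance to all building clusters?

Manhattan distance separates: Σwᵢ(|x−xᵢ|+|y−yᵢ|) = Σwᵢ|x−xᵢ| + Σwᵢ|y−yᵢ|, so x and y are optimised independently as 1-D weighted medians.
Total weight W = 775; half = 387.5.
x-coordinate, sorted with cumulative weight:
  x=0 (Gamma, w=225) cum 225
  x=7 (Delta, w=150) cum 375
  x=9 (Alpha, w=225) cum 600  ← median
  x=13 (Beta, w=175) cum 775
⇒ x* = 9
y-coordinate, sorted with cumulative weight:
  y=4 (Beta, w=175) cum 175
  y=5 (Alpha, w=225) cum 400  ← median
  y=10 (Gamma, w=225) cum 625
  y=12 (Delta, w=150) cum 775
⇒ y* = 5

(9, 5)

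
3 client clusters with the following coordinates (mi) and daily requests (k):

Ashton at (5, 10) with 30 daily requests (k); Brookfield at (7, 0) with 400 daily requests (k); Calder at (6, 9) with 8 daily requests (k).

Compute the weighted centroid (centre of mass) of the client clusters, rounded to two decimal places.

The minimiser of Σwᵢ‖p−pᵢ‖² is the weighted centroid p* = (Σwᵢpᵢ)/(Σwᵢ).
Σwᵢ = 438.
Σwᵢxᵢ = 30·5 + 400·7 + 8·6 = 2998.
Σwᵢyᵢ = 30·10 + 400·0 + 8·9 = 372.
x* = 2998/438 = 6.84, y* = 372/438 = 0.85.

(6.84, 0.85)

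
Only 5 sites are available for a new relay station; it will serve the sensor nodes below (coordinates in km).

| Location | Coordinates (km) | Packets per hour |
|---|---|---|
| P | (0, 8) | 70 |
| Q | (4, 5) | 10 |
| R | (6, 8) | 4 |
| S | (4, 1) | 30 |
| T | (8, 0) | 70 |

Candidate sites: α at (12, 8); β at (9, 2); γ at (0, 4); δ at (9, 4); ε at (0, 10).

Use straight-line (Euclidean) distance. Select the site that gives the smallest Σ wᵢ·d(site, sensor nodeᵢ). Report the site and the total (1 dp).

γ, total 1126.2 km

Total weighted distance at each candidate:
  α (12, 8): total = 1894.4
  β (9, 2): total = 1151.8
  γ (0, 4): total = 1126.2
  δ (9, 4): total = 1224.0
  ε (0, 10): total = 1421.2
Minimum is at γ with total 1126.2 km.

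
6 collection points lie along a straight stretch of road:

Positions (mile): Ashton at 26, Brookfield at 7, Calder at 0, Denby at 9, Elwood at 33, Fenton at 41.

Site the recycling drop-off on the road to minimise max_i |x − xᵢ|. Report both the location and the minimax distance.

The 1-center on a line is the midpoint of the two extreme points: leftmost at 0, rightmost at 41.
Optimal location = (0 + 41)/2 = 20.5; maximum distance = (41 − 0)/2 = 20.5.

location 20.5, max distance 20.5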